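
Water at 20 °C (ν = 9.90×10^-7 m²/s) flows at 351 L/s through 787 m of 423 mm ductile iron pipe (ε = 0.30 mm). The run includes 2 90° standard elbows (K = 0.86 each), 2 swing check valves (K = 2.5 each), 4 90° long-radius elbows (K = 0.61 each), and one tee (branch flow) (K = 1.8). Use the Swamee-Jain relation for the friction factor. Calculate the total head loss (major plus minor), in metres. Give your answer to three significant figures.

V = 4Q/(πD²) = 2.498 m/s; V²/2g = 0.3180 m
Re = 1.07×10^6, ε/D = 7.09×10^-4 → f = 0.01855 (Swamee-Jain)
Major: h_f = f(L/D)·V²/2g = 0.01855·1861·0.3180 = 10.97 m
Minor: ΣK = 11.0; h_m = ΣK·V²/2g = 3.485 m
Total H_L = 10.97 + 3.485 = 14.46 m

H_L ≈ 14.5 m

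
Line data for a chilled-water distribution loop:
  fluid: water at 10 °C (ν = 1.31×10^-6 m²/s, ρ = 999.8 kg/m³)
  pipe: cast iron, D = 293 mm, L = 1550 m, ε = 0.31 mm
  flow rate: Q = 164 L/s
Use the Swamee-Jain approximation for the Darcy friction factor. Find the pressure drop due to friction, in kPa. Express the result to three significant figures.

Δp ≈ 322 kPa

V = 4Q/(πD²) = 4·0.164/(π·0.293²) = 2.432 m/s
Re = VD/ν = 2.432·0.293/1.31×10^-6 = 5.44×10^5 → turbulent
ε/D = 0.31/293 = 0.00106
Swamee-Jain: f = 0.02055
h_f = f(L/D)V²/(2g) = 0.02055·(1550/0.293)·2.432²/(2·9.81) = 32.79 m
Δp = ρg·h_f = 999.8·9.81·32.79 = 321.6 kPa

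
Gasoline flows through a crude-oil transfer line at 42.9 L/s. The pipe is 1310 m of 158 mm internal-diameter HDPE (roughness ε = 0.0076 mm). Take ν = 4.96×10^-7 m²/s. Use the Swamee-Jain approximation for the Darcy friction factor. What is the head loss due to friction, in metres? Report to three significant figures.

V = 4Q/(πD²) = 4·0.0429/(π·0.158²) = 2.188 m/s
Re = VD/ν = 2.188·0.158/4.96×10^-7 = 6.97×10^5 → turbulent
ε/D = 0.0076/158 = 4.81×10^-5
Swamee-Jain: f = 0.01321
h_f = f(L/D)V²/(2g) = 0.01321·(1310/0.158)·2.188²/(2·9.81) = 26.72 m

h_f ≈ 26.7 m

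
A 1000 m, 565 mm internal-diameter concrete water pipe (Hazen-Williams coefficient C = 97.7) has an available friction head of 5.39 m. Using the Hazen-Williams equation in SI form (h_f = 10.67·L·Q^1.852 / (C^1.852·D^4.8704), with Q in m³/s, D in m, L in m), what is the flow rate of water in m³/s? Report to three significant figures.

Rearranging: Q = [h_f·C^1.852·D^4.8704 / (10.67·L)]^(1/1.852)
Q = [5.39·97.7^1.852·0.565^4.8704 / (10.67·1000)]^0.540 = 0.3613 m³/s

Q ≈ 0.361 m³/s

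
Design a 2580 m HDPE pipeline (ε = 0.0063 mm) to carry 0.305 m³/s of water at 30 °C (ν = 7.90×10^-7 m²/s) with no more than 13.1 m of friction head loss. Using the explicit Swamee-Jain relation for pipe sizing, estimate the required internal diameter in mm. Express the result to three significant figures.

Swamee-Jain (Type III): D = 0.66·[ε^1.25·(LQ²/(gh_f))^4.75 + ν·Q^9.4·(L/(gh_f))^5.2]^0.04
LQ²/(gh_f) = 1.868; L/(gh_f) = 20.08
Term 1 = ε^1.25·(…)^4.75 = 6.13×10^-6; Term 2 = ν·Q^9.4·(…)^5.2 = 6.67×10^-5
D = 0.66·(6.13×10^-6 + 6.67×10^-5)^0.04 = 0.4508 m = 451 mm
Check: V = 1.91 m/s, Re = 1.09×10^6, f = 0.01180, h_f = 12.6 m ≈ 13.1 m ✓

D ≈ 451 mm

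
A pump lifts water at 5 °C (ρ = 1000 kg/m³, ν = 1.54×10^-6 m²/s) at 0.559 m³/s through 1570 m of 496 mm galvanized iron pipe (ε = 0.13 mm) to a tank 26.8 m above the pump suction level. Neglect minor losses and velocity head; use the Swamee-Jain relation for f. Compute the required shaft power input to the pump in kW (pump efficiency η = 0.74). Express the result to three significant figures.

V = 4Q/(πD²) = 2.893 m/s; Re = 9.32×10^5; ε/D = 2.62×10^-4; f = 0.01546
h_f = f(L/D)V²/2g = 20.87 m
Total head H = z + h_f = 26.8 + 20.87 = 47.67 m
P_hyd = ρgQH = 1000·9.81·0.559·47.67 = 261.4 kW
P_shaft = P_hyd/η = 261.4/0.74 = 353.3 kW

P_shaft ≈ 353 kW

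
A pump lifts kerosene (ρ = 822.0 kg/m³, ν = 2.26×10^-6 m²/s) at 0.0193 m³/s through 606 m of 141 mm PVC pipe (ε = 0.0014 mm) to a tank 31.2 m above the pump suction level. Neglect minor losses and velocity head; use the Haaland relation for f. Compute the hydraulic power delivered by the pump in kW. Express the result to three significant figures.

V = 4Q/(πD²) = 1.236 m/s; Re = 7.71×10^4; ε/D = 9.93×10^-6; f = 0.01886
h_f = f(L/D)V²/2g = 6.313 m
Total head H = z + h_f = 31.2 + 6.313 = 37.51 m
P_hyd = ρgQH = 822.0·9.81·0.0193·37.51 = 5.838 kW

P_hyd ≈ 5.84 kW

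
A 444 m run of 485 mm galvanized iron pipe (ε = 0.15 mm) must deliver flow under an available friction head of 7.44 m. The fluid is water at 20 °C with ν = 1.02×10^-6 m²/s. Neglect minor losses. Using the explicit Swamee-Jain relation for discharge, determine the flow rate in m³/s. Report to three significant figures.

Q ≈ 0.592 m³/s

Swamee-Jain (Type II): Q = -0.965·√(gD⁵h_f/L)·ln[ε/(3.7D) + √(3.17ν²L/(gD³h_f))]
√(gD⁵h_f/L) = √(9.81·0.485⁵·7.44/444) = 0.06642
ε/(3.7D) = 8.36×10^-5; √(3.17ν²L/(gD³h_f)) = 1.33×10^-5
Q = -0.965·0.06642·ln(9.685×10^-5) = 0.5924 m³/s
Check: V = 3.21 m/s, Re = 1.52×10^6, f = 0.01560, h_f = 7.48 m ≈ 7.44 m ✓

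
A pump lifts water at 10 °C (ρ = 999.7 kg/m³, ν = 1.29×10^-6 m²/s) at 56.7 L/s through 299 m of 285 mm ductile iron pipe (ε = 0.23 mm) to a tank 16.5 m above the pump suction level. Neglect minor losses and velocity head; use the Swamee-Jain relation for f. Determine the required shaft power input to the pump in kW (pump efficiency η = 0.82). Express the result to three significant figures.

P_shaft ≈ 11.8 kW

V = 4Q/(πD²) = 0.8888 m/s; Re = 1.96×10^5; ε/D = 8.07×10^-4; f = 0.02042
h_f = f(L/D)V²/2g = 0.8626 m
Total head H = z + h_f = 16.5 + 0.8626 = 17.36 m
P_hyd = ρgQH = 999.7·9.81·0.0567·17.36 = 9.655 kW
P_shaft = P_hyd/η = 9.655/0.82 = 11.77 kW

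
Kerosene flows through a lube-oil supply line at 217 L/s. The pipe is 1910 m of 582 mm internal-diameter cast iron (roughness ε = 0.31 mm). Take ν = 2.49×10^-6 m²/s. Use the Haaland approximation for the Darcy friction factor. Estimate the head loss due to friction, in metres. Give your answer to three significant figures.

V = 4Q/(πD²) = 4·0.217/(π·0.582²) = 0.8157 m/s
Re = VD/ν = 0.8157·0.582/2.49×10^-6 = 1.91×10^5 → turbulent
ε/D = 0.31/582 = 5.33×10^-4
Haaland: f = 0.01888
h_f = f(L/D)V²/(2g) = 0.01888·(1910/0.582)·0.8157²/(2·9.81) = 2.102 m

h_f ≈ 2.10 m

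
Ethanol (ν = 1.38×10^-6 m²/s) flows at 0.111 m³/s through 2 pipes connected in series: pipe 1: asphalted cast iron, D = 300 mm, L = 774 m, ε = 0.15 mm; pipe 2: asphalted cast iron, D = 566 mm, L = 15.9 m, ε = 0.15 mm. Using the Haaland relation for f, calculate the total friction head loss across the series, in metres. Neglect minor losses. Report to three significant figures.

H ≈ 5.82 m

Pipe 1: V = 1.570 m/s, Re = 3.41×10^5, ε/D = 5.00×10^-4, f = 0.01793, h_1 = f(L/D)V²/2g = 5.813 m
Pipe 2: V = 0.4412 m/s, Re = 1.81×10^5, ε/D = 2.65×10^-4, f = 0.01750, h_2 = f(L/D)V²/2g = 0.004877 m
Series → Q common, losses add: H = Σh = 5.818 m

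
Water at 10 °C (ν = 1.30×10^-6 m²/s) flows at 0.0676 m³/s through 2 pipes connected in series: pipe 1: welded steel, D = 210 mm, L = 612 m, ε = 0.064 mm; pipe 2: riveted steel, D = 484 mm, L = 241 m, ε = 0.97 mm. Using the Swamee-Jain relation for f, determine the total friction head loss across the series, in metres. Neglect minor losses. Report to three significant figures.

H ≈ 9.71 m

Pipe 1: V = 1.952 m/s, Re = 3.15×10^5, ε/D = 3.05×10^-4, f = 0.01702, h_1 = f(L/D)V²/2g = 9.629 m
Pipe 2: V = 0.3674 m/s, Re = 1.37×10^5, ε/D = 0.00200, f = 0.02490, h_2 = f(L/D)V²/2g = 0.08532 m
Series → Q common, losses add: H = Σh = 9.714 m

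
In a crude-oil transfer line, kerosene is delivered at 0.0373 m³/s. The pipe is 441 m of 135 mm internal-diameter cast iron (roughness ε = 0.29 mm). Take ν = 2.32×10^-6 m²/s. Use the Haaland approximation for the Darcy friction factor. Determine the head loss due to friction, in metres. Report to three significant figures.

h_f ≈ 28.1 m

V = 4Q/(πD²) = 4·0.0373/(π·0.135²) = 2.606 m/s
Re = VD/ν = 2.606·0.135/2.32×10^-6 = 1.52×10^5 → turbulent
ε/D = 0.29/135 = 0.00215
Haaland: f = 0.02490
h_f = f(L/D)V²/(2g) = 0.02490·(441/0.135)·2.606²/(2·9.81) = 28.15 m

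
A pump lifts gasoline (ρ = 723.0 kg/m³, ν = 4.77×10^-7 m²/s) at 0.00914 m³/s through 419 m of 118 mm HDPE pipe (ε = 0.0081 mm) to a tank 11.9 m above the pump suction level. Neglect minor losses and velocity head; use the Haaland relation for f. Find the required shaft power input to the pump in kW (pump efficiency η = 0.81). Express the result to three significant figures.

V = 4Q/(πD²) = 0.8358 m/s; Re = 2.07×10^5; ε/D = 6.86×10^-5; f = 0.01588
h_f = f(L/D)V²/2g = 2.007 m
Total head H = z + h_f = 11.9 + 2.007 = 13.91 m
P_hyd = ρgQH = 723.0·9.81·0.00914·13.91 = 0.9015 kW
P_shaft = P_hyd/η = 0.9015/0.81 = 1.113 kW

P_shaft ≈ 1.11 kW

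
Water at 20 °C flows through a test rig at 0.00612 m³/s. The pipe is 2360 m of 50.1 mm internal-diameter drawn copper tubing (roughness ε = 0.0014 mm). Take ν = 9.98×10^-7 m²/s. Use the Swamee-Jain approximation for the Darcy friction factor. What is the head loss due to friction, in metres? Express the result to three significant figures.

h_f ≈ 383 m

V = 4Q/(πD²) = 4·0.00612/(π·0.0501²) = 3.104 m/s
Re = VD/ν = 3.104·0.0501/9.98×10^-7 = 1.56×10^5 → turbulent
ε/D = 0.0014/50.1 = 2.79×10^-5
Swamee-Jain: f = 0.01653
h_f = f(L/D)V²/(2g) = 0.01653·(2360/0.0501)·3.104²/(2·9.81) = 382.6 m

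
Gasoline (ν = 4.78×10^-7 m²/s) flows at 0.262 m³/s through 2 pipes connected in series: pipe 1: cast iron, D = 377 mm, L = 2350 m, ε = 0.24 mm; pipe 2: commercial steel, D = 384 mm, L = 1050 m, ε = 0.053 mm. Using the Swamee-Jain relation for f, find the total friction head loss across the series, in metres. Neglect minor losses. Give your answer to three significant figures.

H ≈ 41.1 m

Pipe 1: V = 2.347 m/s, Re = 1.85×10^6, ε/D = 6.37×10^-4, f = 0.01795, h_1 = f(L/D)V²/2g = 31.41 m
Pipe 2: V = 2.262 m/s, Re = 1.82×10^6, ε/D = 1.38×10^-4, f = 0.01355, h_2 = f(L/D)V²/2g = 9.665 m
Series → Q common, losses add: H = Σh = 41.07 m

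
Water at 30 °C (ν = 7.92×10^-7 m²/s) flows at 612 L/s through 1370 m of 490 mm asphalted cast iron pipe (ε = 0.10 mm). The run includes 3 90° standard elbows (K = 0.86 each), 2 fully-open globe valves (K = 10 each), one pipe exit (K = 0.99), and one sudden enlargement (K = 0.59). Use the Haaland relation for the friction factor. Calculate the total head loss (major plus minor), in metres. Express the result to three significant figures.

H_L ≈ 34.4 m

V = 4Q/(πD²) = 3.245 m/s; V²/2g = 0.5368 m
Re = 2.01×10^6, ε/D = 2.04×10^-4 → f = 0.01425 (Haaland)
Major: h_f = f(L/D)·V²/2g = 0.01425·2796·0.5368 = 21.39 m
Minor: ΣK = 24.2; h_m = ΣK·V²/2g = 12.97 m
Total H_L = 21.39 + 12.97 = 34.36 m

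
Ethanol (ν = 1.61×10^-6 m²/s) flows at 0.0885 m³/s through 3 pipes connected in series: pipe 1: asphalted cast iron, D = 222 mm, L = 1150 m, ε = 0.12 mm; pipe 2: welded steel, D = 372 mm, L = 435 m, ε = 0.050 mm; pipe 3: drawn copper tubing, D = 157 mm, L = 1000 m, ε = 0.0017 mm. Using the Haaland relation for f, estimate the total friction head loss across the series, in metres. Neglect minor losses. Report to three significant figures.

H ≈ 117 m

Pipe 1: V = 2.286 m/s, Re = 3.15×10^5, ε/D = 5.41×10^-4, f = 0.01825, h_1 = f(L/D)V²/2g = 25.19 m
Pipe 2: V = 0.8143 m/s, Re = 1.88×10^5, ε/D = 1.34×10^-4, f = 0.01658, h_2 = f(L/D)V²/2g = 0.6552 m
Pipe 3: V = 4.571 m/s, Re = 4.46×10^5, ε/D = 1.08×10^-5, f = 0.01345, h_3 = f(L/D)V²/2g = 91.24 m
Series → Q common, losses add: H = Σh = 117.1 m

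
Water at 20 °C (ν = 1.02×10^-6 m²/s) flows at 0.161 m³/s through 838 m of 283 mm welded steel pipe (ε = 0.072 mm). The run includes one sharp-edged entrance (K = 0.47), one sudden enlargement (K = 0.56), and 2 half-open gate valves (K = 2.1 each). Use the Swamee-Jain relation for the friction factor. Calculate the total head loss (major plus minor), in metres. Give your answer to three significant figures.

V = 4Q/(πD²) = 2.560 m/s; V²/2g = 0.3339 m
Re = 7.10×10^5, ε/D = 2.54×10^-4 → f = 0.01562 (Swamee-Jain)
Major: h_f = f(L/D)·V²/2g = 0.01562·2961·0.3339 = 15.44 m
Minor: ΣK = 5.23; h_m = ΣK·V²/2g = 1.746 m
Total H_L = 15.44 + 1.746 = 17.19 m

H_L ≈ 17.2 m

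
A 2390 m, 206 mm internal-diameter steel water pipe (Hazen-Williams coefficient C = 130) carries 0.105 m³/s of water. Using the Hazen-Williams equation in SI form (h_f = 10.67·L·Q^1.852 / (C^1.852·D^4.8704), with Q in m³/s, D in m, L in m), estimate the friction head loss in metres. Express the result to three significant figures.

h_f ≈ 105 m

h_f = 10.67·2390·0.105^1.852 / (130^1.852·0.206^4.8704) = 104.8 m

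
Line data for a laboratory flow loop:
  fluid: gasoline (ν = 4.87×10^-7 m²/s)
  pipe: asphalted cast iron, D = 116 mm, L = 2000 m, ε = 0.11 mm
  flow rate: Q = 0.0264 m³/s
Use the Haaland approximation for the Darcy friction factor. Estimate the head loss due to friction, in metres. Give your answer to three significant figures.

V = 4Q/(πD²) = 4·0.0264/(π·0.116²) = 2.498 m/s
Re = VD/ν = 2.498·0.116/4.87×10^-7 = 5.95×10^5 → turbulent
ε/D = 0.11/116 = 9.48×10^-4
Haaland: f = 0.01988
h_f = f(L/D)V²/(2g) = 0.01988·(2000/0.116)·2.498²/(2·9.81) = 109.0 m

h_f ≈ 109 m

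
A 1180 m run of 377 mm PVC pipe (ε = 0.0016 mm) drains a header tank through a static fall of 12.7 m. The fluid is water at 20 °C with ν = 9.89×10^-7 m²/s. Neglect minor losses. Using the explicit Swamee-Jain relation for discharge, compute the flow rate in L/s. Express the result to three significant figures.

Swamee-Jain (Type II): Q = -0.965·√(gD⁵h_f/L)·ln[ε/(3.7D) + √(3.17ν²L/(gD³h_f))]
√(gD⁵h_f/L) = √(9.81·0.377⁵·12.7/1180) = 0.02836
ε/(3.7D) = 1.15×10^-6; √(3.17ν²L/(gD³h_f)) = 2.34×10^-5
Q = -0.965·0.02836·ln(2.456×10^-5) = 0.2905 m³/s
Check: V = 2.60 m/s, Re = 9.92×10^5, f = 0.01173, h_f = 12.7 m ≈ 12.7 m ✓

Q ≈ 290 L/s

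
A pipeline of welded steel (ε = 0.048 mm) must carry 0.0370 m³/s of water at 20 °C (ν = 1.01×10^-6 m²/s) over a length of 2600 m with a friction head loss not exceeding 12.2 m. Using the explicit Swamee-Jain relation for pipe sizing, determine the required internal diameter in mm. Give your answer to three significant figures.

D ≈ 213 mm

Swamee-Jain (Type III): D = 0.66·[ε^1.25·(LQ²/(gh_f))^4.75 + ν·Q^9.4·(L/(gh_f))^5.2]^0.04
LQ²/(gh_f) = 0.02974; L/(gh_f) = 21.72
Term 1 = ε^1.25·(…)^4.75 = 2.24×10^-13; Term 2 = ν·Q^9.4·(…)^5.2 = 3.14×10^-13
D = 0.66·(2.24×10^-13 + 3.14×10^-13)^0.04 = 0.2132 m = 213 mm
Check: V = 1.04 m/s, Re = 2.19×10^5, f = 0.01711, h_f = 11.4 m ≈ 12.2 m ✓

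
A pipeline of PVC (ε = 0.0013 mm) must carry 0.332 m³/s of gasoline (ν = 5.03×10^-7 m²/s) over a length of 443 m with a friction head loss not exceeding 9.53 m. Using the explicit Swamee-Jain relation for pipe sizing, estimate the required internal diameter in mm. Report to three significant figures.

D ≈ 338 mm

Swamee-Jain (Type III): D = 0.66·[ε^1.25·(LQ²/(gh_f))^4.75 + ν·Q^9.4·(L/(gh_f))^5.2]^0.04
LQ²/(gh_f) = 0.5223; L/(gh_f) = 4.739
Term 1 = ε^1.25·(…)^4.75 = 2.01×10^-9; Term 2 = ν·Q^9.4·(…)^5.2 = 5.17×10^-8
D = 0.66·(2.01×10^-9 + 5.17×10^-8)^0.04 = 0.3379 m = 338 mm
Check: V = 3.70 m/s, Re = 2.49×10^6, f = 0.01018, h_f = 9.33 m ≈ 9.53 m ✓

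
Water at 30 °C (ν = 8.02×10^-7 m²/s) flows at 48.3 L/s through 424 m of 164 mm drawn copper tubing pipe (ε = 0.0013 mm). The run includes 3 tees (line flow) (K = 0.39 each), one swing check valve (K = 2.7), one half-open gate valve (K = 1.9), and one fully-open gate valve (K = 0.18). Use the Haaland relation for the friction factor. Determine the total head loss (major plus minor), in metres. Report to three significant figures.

V = 4Q/(πD²) = 2.286 m/s; V²/2g = 0.2665 m
Re = 4.68×10^5, ε/D = 7.93×10^-6 → f = 0.01331 (Haaland)
Major: h_f = f(L/D)·V²/2g = 0.01331·2585·0.2665 = 9.166 m
Minor: ΣK = 5.95; h_m = ΣK·V²/2g = 1.585 m
Total H_L = 9.166 + 1.585 = 10.75 m

H_L ≈ 10.8 m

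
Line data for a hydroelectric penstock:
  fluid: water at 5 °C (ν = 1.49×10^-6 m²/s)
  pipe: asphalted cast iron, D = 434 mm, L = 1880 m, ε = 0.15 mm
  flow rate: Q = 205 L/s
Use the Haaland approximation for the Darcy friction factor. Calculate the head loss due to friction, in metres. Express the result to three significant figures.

h_f ≈ 7.10 m

V = 4Q/(πD²) = 4·0.205/(π·0.434²) = 1.386 m/s
Re = VD/ν = 1.386·0.434/1.49×10^-6 = 4.04×10^5 → turbulent
ε/D = 0.15/434 = 3.46×10^-4
Haaland: f = 0.01674
h_f = f(L/D)V²/(2g) = 0.01674·(1880/0.434)·1.386²/(2·9.81) = 7.095 m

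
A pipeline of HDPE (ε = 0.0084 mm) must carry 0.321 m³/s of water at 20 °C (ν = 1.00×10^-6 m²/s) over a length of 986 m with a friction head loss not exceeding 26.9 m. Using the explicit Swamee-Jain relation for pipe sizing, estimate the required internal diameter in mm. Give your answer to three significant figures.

Swamee-Jain (Type III): D = 0.66·[ε^1.25·(LQ²/(gh_f))^4.75 + ν·Q^9.4·(L/(gh_f))^5.2]^0.04
LQ²/(gh_f) = 0.3850; L/(gh_f) = 3.736
Term 1 = ε^1.25·(…)^4.75 = 4.86×10^-9; Term 2 = ν·Q^9.4·(…)^5.2 = 2.18×10^-8
D = 0.66·(4.86×10^-9 + 2.18×10^-8)^0.04 = 0.3285 m = 329 mm
Check: V = 3.79 m/s, Re = 1.24×10^6, f = 0.01186, h_f = 26.0 m ≈ 26.9 m ✓

D ≈ 329 mm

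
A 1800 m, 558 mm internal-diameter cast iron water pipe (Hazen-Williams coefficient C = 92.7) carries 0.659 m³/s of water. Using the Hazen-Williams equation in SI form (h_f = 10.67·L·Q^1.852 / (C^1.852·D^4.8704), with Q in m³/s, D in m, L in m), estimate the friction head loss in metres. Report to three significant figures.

h_f ≈ 34.6 m

h_f = 10.67·1800·0.659^1.852 / (92.7^1.852·0.558^4.8704) = 34.59 m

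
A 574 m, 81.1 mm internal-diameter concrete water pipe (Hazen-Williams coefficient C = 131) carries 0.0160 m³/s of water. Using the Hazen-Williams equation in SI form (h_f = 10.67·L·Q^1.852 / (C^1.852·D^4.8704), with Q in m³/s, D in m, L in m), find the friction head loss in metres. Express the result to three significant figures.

h_f ≈ 71.4 m

h_f = 10.67·574·0.0160^1.852 / (131^1.852·0.0811^4.8704) = 71.36 m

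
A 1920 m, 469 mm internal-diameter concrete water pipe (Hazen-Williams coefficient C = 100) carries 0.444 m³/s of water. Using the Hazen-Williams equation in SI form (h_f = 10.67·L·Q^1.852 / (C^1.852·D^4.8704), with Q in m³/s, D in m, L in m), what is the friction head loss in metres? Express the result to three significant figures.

h_f ≈ 36.0 m

h_f = 10.67·1920·0.444^1.852 / (100^1.852·0.469^4.8704) = 35.97 m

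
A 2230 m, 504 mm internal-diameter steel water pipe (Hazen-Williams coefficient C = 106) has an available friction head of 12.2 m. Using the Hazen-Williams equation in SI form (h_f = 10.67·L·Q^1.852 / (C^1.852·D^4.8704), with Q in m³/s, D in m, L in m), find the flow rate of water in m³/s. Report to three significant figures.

Rearranging: Q = [h_f·C^1.852·D^4.8704 / (10.67·L)]^(1/1.852)
Q = [12.2·106^1.852·0.504^4.8704 / (10.67·2230)]^0.540 = 0.2926 m³/s

Q ≈ 0.293 m³/s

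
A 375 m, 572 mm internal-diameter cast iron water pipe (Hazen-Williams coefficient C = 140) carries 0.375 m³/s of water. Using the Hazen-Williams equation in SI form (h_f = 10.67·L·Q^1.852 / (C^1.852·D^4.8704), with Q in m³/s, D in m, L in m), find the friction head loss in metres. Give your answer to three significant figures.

h_f ≈ 1.05 m

h_f = 10.67·375·0.375^1.852 / (140^1.852·0.572^4.8704) = 1.048 m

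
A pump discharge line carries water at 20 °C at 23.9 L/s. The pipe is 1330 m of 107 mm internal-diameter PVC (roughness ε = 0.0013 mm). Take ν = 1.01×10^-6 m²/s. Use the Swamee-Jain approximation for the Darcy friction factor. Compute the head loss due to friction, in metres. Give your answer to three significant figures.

h_f ≈ 65.7 m

V = 4Q/(πD²) = 4·0.0239/(π·0.107²) = 2.658 m/s
Re = VD/ν = 2.658·0.107/1.01×10^-6 = 2.82×10^5 → turbulent
ε/D = 0.0013/107 = 1.21×10^-5
Swamee-Jain: f = 0.01468
h_f = f(L/D)V²/(2g) = 0.01468·(1330/0.107)·2.658²/(2·9.81) = 65.72 m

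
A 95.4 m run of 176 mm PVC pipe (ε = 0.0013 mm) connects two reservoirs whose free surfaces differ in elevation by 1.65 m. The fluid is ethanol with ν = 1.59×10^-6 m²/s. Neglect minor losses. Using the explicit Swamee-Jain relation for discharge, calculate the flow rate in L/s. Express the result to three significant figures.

Swamee-Jain (Type II): Q = -0.965·√(gD⁵h_f/L)·ln[ε/(3.7D) + √(3.17ν²L/(gD³h_f))]
√(gD⁵h_f/L) = √(9.81·0.176⁵·1.65/95.4) = 0.005353
ε/(3.7D) = 2.00×10^-6; √(3.17ν²L/(gD³h_f)) = 9.31×10^-5
Q = -0.965·0.005353·ln(9.508×10^-5) = 0.04784 m³/s
Check: V = 1.97 m/s, Re = 2.18×10^5, f = 0.01535, h_f = 1.64 m ≈ 1.65 m ✓

Q ≈ 47.8 L/s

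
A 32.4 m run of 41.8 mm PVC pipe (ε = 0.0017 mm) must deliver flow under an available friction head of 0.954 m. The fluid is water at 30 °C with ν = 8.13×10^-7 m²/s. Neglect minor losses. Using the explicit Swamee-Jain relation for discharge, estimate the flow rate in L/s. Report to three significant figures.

Swamee-Jain (Type II): Q = -0.965·√(gD⁵h_f/L)·ln[ε/(3.7D) + √(3.17ν²L/(gD³h_f))]
√(gD⁵h_f/L) = √(9.81·0.0418⁵·0.954/32.4) = 1.920×10^-4
ε/(3.7D) = 1.10×10^-5; √(3.17ν²L/(gD³h_f)) = 3.15×10^-4
Q = -0.965·1.920×10^-4·ln(3.261×10^-4) = 0.001487 m³/s
Check: V = 1.08 m/s, Re = 5.57×10^4, f = 0.02044, h_f = 0.949 m ≈ 0.954 m ✓

Q ≈ 1.49 L/s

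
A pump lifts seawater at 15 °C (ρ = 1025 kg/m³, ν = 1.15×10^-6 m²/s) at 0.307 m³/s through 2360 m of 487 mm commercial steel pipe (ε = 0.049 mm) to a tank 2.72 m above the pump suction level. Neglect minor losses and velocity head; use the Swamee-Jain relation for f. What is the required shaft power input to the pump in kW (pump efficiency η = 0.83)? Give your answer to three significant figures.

V = 4Q/(πD²) = 1.648 m/s; Re = 6.98×10^5; ε/D = 1.01×10^-4; f = 0.01397
h_f = f(L/D)V²/2g = 9.371 m
Total head H = z + h_f = 2.72 + 9.371 = 12.09 m
P_hyd = ρgQH = 1025·9.81·0.307·12.09 = 37.32 kW
P_shaft = P_hyd/η = 37.32/0.83 = 44.97 kW

P_shaft ≈ 45.0 kW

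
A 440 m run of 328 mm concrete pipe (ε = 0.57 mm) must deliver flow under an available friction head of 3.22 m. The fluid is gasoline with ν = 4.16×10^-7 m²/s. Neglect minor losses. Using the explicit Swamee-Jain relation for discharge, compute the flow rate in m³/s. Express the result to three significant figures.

Swamee-Jain (Type II): Q = -0.965·√(gD⁵h_f/L)·ln[ε/(3.7D) + √(3.17ν²L/(gD³h_f))]
√(gD⁵h_f/L) = √(9.81·0.328⁵·3.22/440) = 0.01651
ε/(3.7D) = 4.70×10^-4; √(3.17ν²L/(gD³h_f)) = 1.47×10^-5
Q = -0.965·0.01651·ln(4.844×10^-4) = 0.1216 m³/s
Check: V = 1.44 m/s, Re = 1.13×10^6, f = 0.02282, h_f = 3.23 m ≈ 3.22 m ✓

Q ≈ 0.122 m³/s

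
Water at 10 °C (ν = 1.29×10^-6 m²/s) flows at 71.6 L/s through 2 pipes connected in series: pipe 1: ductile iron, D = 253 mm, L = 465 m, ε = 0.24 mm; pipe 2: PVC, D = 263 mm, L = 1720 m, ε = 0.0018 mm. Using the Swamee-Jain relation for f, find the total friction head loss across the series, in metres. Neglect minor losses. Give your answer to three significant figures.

H ≈ 12.5 m

Pipe 1: V = 1.424 m/s, Re = 2.79×10^5, ε/D = 9.49×10^-4, f = 0.02060, h_1 = f(L/D)V²/2g = 3.915 m
Pipe 2: V = 1.318 m/s, Re = 2.69×10^5, ε/D = 6.84×10^-6, f = 0.01475, h_2 = f(L/D)V²/2g = 8.541 m
Series → Q common, losses add: H = Σh = 12.46 m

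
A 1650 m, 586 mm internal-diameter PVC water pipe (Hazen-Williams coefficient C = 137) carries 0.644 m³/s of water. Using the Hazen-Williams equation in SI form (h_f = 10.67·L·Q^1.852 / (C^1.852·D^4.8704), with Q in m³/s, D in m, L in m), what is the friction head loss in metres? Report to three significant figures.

h_f = 10.67·1650·0.644^1.852 / (137^1.852·0.586^4.8704) = 11.61 m

h_f ≈ 11.6 m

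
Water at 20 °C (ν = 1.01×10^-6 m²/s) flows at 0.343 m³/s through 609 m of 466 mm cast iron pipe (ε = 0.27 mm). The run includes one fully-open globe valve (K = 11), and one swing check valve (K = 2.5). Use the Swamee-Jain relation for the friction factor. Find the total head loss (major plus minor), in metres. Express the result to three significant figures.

V = 4Q/(πD²) = 2.011 m/s; V²/2g = 0.2061 m
Re = 9.28×10^5, ε/D = 5.79×10^-4 → f = 0.01785 (Swamee-Jain)
Major: h_f = f(L/D)·V²/2g = 0.01785·1307·0.2061 = 4.809 m
Minor: ΣK = 13.5; h_m = ΣK·V²/2g = 2.783 m
Total H_L = 4.809 + 2.783 = 7.592 m

H_L ≈ 7.59 m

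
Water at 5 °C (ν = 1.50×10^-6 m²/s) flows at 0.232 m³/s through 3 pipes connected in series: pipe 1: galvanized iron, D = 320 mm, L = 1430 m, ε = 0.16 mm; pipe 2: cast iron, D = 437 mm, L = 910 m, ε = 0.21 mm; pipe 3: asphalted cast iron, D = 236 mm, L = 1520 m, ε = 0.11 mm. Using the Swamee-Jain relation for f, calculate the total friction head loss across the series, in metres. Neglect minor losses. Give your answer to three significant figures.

H ≈ 196 m

Pipe 1: V = 2.885 m/s, Re = 6.15×10^5, ε/D = 5.00×10^-4, f = 0.01761, h_1 = f(L/D)V²/2g = 33.37 m
Pipe 2: V = 1.547 m/s, Re = 4.51×10^5, ε/D = 4.81×10^-4, f = 0.01775, h_2 = f(L/D)V²/2g = 4.508 m
Pipe 3: V = 5.304 m/s, Re = 8.34×10^5, ε/D = 4.66×10^-4, f = 0.01717, h_3 = f(L/D)V²/2g = 158.6 m
Series → Q common, losses add: H = Σh = 196.4 m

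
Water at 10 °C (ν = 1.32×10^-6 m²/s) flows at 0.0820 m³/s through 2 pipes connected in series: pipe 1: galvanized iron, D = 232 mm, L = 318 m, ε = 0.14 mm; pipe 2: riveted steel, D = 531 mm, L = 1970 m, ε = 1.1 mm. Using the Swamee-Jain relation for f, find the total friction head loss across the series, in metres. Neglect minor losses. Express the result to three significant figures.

H ≈ 5.58 m

Pipe 1: V = 1.940 m/s, Re = 3.41×10^5, ε/D = 6.03×10^-4, f = 0.01875, h_1 = f(L/D)V²/2g = 4.930 m
Pipe 2: V = 0.3703 m/s, Re = 1.49×10^5, ε/D = 0.00207, f = 0.02498, h_2 = f(L/D)V²/2g = 0.6478 m
Series → Q common, losses add: H = Σh = 5.577 m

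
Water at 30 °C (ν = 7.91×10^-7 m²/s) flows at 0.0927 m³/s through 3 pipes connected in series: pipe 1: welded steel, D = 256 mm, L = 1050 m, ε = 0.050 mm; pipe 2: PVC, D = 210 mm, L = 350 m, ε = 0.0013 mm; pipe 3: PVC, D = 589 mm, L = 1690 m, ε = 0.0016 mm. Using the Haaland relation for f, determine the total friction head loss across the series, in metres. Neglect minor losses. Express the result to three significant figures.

Pipe 1: V = 1.801 m/s, Re = 5.83×10^5, ε/D = 1.95×10^-4, f = 0.01506, h_1 = f(L/D)V²/2g = 10.21 m
Pipe 2: V = 2.676 m/s, Re = 7.11×10^5, ε/D = 6.19×10^-6, f = 0.01237, h_2 = f(L/D)V²/2g = 7.525 m
Pipe 3: V = 0.3402 m/s, Re = 2.53×10^5, ε/D = 2.72×10^-6, f = 0.01483, h_3 = f(L/D)V²/2g = 0.2510 m
Series → Q common, losses add: H = Σh = 17.99 m

H ≈ 18.0 m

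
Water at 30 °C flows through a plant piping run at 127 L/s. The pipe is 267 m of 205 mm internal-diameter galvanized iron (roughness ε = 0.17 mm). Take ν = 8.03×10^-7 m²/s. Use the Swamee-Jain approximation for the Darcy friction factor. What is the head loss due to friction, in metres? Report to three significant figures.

V = 4Q/(πD²) = 4·0.127/(π·0.205²) = 3.848 m/s
Re = VD/ν = 3.848·0.205/8.03×10^-7 = 9.82×10^5 → turbulent
ε/D = 0.17/205 = 8.29×10^-4
Swamee-Jain: f = 0.01922
h_f = f(L/D)V²/(2g) = 0.01922·(267/0.205)·3.848²/(2·9.81) = 18.89 m

h_f ≈ 18.9 m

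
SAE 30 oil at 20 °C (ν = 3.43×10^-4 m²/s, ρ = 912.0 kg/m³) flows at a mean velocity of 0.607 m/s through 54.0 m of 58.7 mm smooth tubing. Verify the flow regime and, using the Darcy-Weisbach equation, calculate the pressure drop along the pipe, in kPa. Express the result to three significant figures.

Δp ≈ 95.2 kPa

Re = VD/ν = 0.607·0.05870/3.43×10^-4 = 104 → laminar (Re < 2300)
f = 64/Re = 0.6161
h_f = f(L/D)V²/(2g) = 0.6161·(54.0/0.05870)·0.607²/(2·9.81) = 10.64 m
Δp = ρg·h_f = 912.0·9.81·10.64 = 95.22 kPa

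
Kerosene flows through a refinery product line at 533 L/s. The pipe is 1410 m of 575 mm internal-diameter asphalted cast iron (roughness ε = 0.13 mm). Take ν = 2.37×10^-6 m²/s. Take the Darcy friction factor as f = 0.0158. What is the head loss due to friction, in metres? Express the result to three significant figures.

h_f ≈ 8.32 m

V = 4Q/(πD²) = 4·0.533/(π·0.575²) = 2.053 m/s
h_f = f(L/D)V²/(2g) = 0.01580·(1410/0.575)·2.053²/(2·9.81) = 8.320 m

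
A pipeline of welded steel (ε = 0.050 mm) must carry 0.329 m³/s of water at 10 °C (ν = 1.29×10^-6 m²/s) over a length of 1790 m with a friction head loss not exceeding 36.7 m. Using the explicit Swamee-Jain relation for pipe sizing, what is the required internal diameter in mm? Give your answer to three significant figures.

Swamee-Jain (Type III): D = 0.66·[ε^1.25·(LQ²/(gh_f))^4.75 + ν·Q^9.4·(L/(gh_f))^5.2]^0.04
LQ²/(gh_f) = 0.5382; L/(gh_f) = 4.972
Term 1 = ε^1.25·(…)^4.75 = 2.22×10^-7; Term 2 = ν·Q^9.4·(…)^5.2 = 1.56×10^-7
D = 0.66·(2.22×10^-7 + 1.56×10^-7)^0.04 = 0.3653 m = 365 mm
Check: V = 3.14 m/s, Re = 8.89×10^5, f = 0.01414, h_f = 34.8 m ≈ 36.7 m ✓

D ≈ 365 mm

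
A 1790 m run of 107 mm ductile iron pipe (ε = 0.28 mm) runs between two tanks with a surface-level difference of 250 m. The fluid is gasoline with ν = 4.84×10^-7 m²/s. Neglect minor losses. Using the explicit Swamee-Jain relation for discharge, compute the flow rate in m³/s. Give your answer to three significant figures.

Swamee-Jain (Type II): Q = -0.965·√(gD⁵h_f/L)·ln[ε/(3.7D) + √(3.17ν²L/(gD³h_f))]
√(gD⁵h_f/L) = √(9.81·0.107⁵·250/1790) = 0.004384
ε/(3.7D) = 7.07×10^-4; √(3.17ν²L/(gD³h_f)) = 2.10×10^-5
Q = -0.965·0.004384·ln(7.283×10^-4) = 0.03056 m³/s
Check: V = 3.40 m/s, Re = 7.51×10^5, f = 0.02548, h_f = 251 m ≈ 250 m ✓

Q ≈ 0.0306 m³/s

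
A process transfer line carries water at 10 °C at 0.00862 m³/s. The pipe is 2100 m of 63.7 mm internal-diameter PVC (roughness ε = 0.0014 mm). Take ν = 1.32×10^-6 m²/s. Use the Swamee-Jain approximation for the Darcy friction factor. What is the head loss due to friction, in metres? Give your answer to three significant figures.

h_f ≈ 210 m

V = 4Q/(πD²) = 4·0.00862/(π·0.0637²) = 2.705 m/s
Re = VD/ν = 2.705·0.0637/1.32×10^-6 = 1.31×10^5 → turbulent
ε/D = 0.0014/63.7 = 2.20×10^-5
Swamee-Jain: f = 0.01706
h_f = f(L/D)V²/(2g) = 0.01706·(2100/0.0637)·2.705²/(2·9.81) = 209.8 m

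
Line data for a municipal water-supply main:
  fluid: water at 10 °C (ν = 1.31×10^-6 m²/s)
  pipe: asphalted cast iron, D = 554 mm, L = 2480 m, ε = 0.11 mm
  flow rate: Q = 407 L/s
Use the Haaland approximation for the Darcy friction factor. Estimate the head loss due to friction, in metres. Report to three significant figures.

V = 4Q/(πD²) = 4·0.407/(π·0.554²) = 1.688 m/s
Re = VD/ν = 1.688·0.554/1.31×10^-6 = 7.14×10^5 → turbulent
ε/D = 0.11/554 = 1.99×10^-4
Haaland: f = 0.01488
h_f = f(L/D)V²/(2g) = 0.01488·(2480/0.554)·1.688²/(2·9.81) = 9.676 m

h_f ≈ 9.68 m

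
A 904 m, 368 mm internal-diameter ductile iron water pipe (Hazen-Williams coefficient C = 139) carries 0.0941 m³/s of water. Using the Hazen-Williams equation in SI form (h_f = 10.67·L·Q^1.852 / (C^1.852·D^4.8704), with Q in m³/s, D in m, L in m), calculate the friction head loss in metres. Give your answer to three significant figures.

h_f ≈ 1.69 m

h_f = 10.67·904·0.0941^1.852 / (139^1.852·0.368^4.8704) = 1.695 m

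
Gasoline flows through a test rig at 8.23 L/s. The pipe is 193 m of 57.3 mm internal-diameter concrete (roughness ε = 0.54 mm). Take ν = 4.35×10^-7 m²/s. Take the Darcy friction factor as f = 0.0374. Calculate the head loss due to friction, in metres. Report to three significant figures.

V = 4Q/(πD²) = 4·0.00823/(π·0.0573²) = 3.192 m/s
h_f = f(L/D)V²/(2g) = 0.03740·(193/0.0573)·3.192²/(2·9.81) = 65.40 m

h_f ≈ 65.4 m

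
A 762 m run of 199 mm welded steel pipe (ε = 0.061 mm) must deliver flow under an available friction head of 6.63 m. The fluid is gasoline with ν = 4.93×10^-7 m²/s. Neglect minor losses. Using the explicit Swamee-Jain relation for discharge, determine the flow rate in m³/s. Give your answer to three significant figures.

Swamee-Jain (Type II): Q = -0.965·√(gD⁵h_f/L)·ln[ε/(3.7D) + √(3.17ν²L/(gD³h_f))]
√(gD⁵h_f/L) = √(9.81·0.199⁵·6.63/762) = 0.005161
ε/(3.7D) = 8.28×10^-5; √(3.17ν²L/(gD³h_f)) = 3.38×10^-5
Q = -0.965·0.005161·ln(1.167×10^-4) = 0.04510 m³/s
Check: V = 1.45 m/s, Re = 5.85×10^5, f = 0.01626, h_f = 6.67 m ≈ 6.63 m ✓

Q ≈ 0.0451 m³/s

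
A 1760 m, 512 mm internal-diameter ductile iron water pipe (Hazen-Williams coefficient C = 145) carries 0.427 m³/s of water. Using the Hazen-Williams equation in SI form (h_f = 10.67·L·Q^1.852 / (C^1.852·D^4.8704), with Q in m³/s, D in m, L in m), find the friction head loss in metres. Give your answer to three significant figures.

h_f = 10.67·1760·0.427^1.852 / (145^1.852·0.512^4.8704) = 10.05 m

h_f ≈ 10.1 m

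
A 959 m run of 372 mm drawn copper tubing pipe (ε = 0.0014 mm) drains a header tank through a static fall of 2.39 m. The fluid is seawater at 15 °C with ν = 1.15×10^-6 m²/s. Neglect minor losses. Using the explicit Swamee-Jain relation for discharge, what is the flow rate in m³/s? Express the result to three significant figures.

Q ≈ 0.124 m³/s

Swamee-Jain (Type II): Q = -0.965·√(gD⁵h_f/L)·ln[ε/(3.7D) + √(3.17ν²L/(gD³h_f))]
√(gD⁵h_f/L) = √(9.81·0.372⁵·2.39/959) = 0.01320
ε/(3.7D) = 1.02×10^-6; √(3.17ν²L/(gD³h_f)) = 5.77×10^-5
Q = -0.965·0.01320·ln(5.873×10^-5) = 0.1241 m³/s
Check: V = 1.14 m/s, Re = 3.69×10^5, f = 0.01388, h_f = 2.38 m ≈ 2.39 m ✓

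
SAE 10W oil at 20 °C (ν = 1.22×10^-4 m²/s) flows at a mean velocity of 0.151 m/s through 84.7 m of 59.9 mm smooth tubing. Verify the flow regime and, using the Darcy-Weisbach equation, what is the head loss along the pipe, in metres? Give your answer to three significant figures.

h_f ≈ 1.42 m

Re = VD/ν = 0.151·0.05990/1.22×10^-4 = 74.1 → laminar (Re < 2300)
f = 64/Re = 0.8632
h_f = f(L/D)V²/(2g) = 0.8632·(84.7/0.05990)·0.151²/(2·9.81) = 1.419 m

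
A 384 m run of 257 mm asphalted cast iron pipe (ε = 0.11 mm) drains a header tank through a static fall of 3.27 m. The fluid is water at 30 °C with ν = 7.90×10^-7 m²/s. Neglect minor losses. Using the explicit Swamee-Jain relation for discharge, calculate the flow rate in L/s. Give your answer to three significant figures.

Swamee-Jain (Type II): Q = -0.965·√(gD⁵h_f/L)·ln[ε/(3.7D) + √(3.17ν²L/(gD³h_f))]
√(gD⁵h_f/L) = √(9.81·0.257⁵·3.27/384) = 0.009678
ε/(3.7D) = 1.16×10^-4; √(3.17ν²L/(gD³h_f)) = 3.74×10^-5
Q = -0.965·0.009678·ln(1.530×10^-4) = 0.08204 m³/s
Check: V = 1.58 m/s, Re = 5.15×10^5, f = 0.01728, h_f = 3.29 m ≈ 3.27 m ✓

Q ≈ 82.0 L/s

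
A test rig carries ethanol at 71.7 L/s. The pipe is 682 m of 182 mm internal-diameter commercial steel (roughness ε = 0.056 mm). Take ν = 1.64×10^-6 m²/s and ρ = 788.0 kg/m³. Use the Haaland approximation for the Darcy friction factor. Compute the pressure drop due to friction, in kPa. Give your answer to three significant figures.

V = 4Q/(πD²) = 4·0.0717/(π·0.182²) = 2.756 m/s
Re = VD/ν = 2.756·0.182/1.64×10^-6 = 3.06×10^5 → turbulent
ε/D = 0.056/182 = 3.08×10^-4
Haaland: f = 0.01683
h_f = f(L/D)V²/(2g) = 0.01683·(682/0.182)·2.756²/(2·9.81) = 24.41 m
Δp = ρg·h_f = 788.0·9.81·24.41 = 188.7 kPa

Δp ≈ 189 kPa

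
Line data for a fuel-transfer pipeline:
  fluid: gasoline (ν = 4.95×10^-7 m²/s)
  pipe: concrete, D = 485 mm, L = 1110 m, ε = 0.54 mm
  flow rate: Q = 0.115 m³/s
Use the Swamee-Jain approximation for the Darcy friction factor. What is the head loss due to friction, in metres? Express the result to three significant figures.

V = 4Q/(πD²) = 4·0.115/(π·0.485²) = 0.6225 m/s
Re = VD/ν = 0.6225·0.485/4.95×10^-7 = 6.10×10^5 → turbulent
ε/D = 0.54/485 = 0.00111
Swamee-Jain: f = 0.02073
h_f = f(L/D)V²/(2g) = 0.02073·(1110/0.485)·0.6225²/(2·9.81) = 0.9369 m

h_f ≈ 0.937 m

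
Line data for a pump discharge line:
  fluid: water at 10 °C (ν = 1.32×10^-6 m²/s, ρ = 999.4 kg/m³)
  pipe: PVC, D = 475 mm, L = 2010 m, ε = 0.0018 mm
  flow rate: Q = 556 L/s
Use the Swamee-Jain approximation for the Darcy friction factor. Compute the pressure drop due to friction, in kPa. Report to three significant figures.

V = 4Q/(πD²) = 4·0.556/(π·0.475²) = 3.138 m/s
Re = VD/ν = 3.138·0.475/1.32×10^-6 = 1.13×10^6 → turbulent
ε/D = 0.0018/475 = 3.79×10^-6
Swamee-Jain: f = 0.01148
h_f = f(L/D)V²/(2g) = 0.01148·(2010/0.475)·3.138²/(2·9.81) = 24.37 m
Δp = ρg·h_f = 999.4·9.81·24.37 = 238.9 kPa

Δp ≈ 239 kPa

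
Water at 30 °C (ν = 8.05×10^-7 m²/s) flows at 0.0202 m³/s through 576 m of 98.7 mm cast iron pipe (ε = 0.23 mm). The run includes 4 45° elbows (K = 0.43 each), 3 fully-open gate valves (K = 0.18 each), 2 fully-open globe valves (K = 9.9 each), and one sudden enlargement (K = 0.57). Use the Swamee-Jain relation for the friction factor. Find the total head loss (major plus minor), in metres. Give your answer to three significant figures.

V = 4Q/(πD²) = 2.640 m/s; V²/2g = 0.3553 m
Re = 3.24×10^5, ε/D = 0.00233 → f = 0.02505 (Swamee-Jain)
Major: h_f = f(L/D)·V²/2g = 0.02505·5836·0.3553 = 51.93 m
Minor: ΣK = 22.6; h_m = ΣK·V²/2g = 8.040 m
Total H_L = 51.93 + 8.040 = 59.97 m

H_L ≈ 60.0 m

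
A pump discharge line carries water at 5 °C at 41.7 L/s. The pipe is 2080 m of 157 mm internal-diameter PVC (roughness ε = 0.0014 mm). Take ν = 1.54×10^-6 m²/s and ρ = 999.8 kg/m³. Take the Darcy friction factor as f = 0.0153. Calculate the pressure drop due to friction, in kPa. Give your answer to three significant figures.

V = 4Q/(πD²) = 4·0.0417/(π·0.157²) = 2.154 m/s
h_f = f(L/D)V²/(2g) = 0.01530·(2080/0.157)·2.154²/(2·9.81) = 47.93 m
Δp = ρg·h_f = 999.8·9.81·47.93 = 470.1 kPa

Δp ≈ 470 kPa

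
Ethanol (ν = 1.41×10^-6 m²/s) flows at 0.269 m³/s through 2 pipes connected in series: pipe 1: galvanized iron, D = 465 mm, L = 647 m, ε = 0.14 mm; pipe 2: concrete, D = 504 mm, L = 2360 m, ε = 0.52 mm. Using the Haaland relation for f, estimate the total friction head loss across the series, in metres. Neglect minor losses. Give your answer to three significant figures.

Pipe 1: V = 1.584 m/s, Re = 5.22×10^5, ε/D = 3.01×10^-4, f = 0.01612, h_1 = f(L/D)V²/2g = 2.868 m
Pipe 2: V = 1.348 m/s, Re = 4.82×10^5, ε/D = 0.00103, f = 0.02035, h_2 = f(L/D)V²/2g = 8.832 m
Series → Q common, losses add: H = Σh = 11.70 m

H ≈ 11.7 m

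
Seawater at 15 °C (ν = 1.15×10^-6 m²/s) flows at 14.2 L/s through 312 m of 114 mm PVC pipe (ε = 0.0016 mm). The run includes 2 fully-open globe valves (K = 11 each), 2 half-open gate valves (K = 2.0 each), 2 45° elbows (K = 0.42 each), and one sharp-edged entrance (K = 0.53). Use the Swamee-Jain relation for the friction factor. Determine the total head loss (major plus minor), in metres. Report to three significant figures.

H_L ≈ 7.24 m

V = 4Q/(πD²) = 1.391 m/s; V²/2g = 0.09865 m
Re = 1.38×10^5, ε/D = 1.40×10^-5 → f = 0.01682 (Swamee-Jain)
Major: h_f = f(L/D)·V²/2g = 0.01682·2737·0.09865 = 4.542 m
Minor: ΣK = 27.4; h_m = ΣK·V²/2g = 2.700 m
Total H_L = 4.542 + 2.700 = 7.242 m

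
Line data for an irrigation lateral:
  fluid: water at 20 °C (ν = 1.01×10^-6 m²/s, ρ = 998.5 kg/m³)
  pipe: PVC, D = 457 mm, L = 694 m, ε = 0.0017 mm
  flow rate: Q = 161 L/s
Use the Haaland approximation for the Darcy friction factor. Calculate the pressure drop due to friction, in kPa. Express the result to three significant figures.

Δp ≈ 9.77 kPa

V = 4Q/(πD²) = 4·0.161/(π·0.457²) = 0.9815 m/s
Re = VD/ν = 0.9815·0.457/1.01×10^-6 = 4.44×10^5 → turbulent
ε/D = 0.0017/457 = 3.72×10^-6
Haaland: f = 0.01338
h_f = f(L/D)V²/(2g) = 0.01338·(694/0.457)·0.9815²/(2·9.81) = 0.9978 m
Δp = ρg·h_f = 998.5·9.81·0.9978 = 9.774 kPa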